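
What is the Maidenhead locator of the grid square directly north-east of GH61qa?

GH61rb

Longitude subsquare q = 16; +1 → 17 = r.
Latitude subsquare a = 0; +1 → 1 = b.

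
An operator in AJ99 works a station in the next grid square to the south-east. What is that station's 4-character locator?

BJ08

Longitude square 9; +1 → 10, wraps to 0, carry into field.
Longitude field A = 0; +1 → 1 = B.
Latitude square 9; −1 → 8.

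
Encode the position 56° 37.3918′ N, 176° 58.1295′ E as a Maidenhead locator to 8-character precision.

RO86lo69

Offset from 180°W / 90°S: lon 356.96883°, lat 146.62320°.
Field: 356.96883/20 → 17 → R, 146.62320/10 → 14 → O; chars RO.
Square: 16.96883/2 → 8, 6.62320/1 → 6; chars 86.
Subsquare: 0.96883/0.0833333 → 11 → l, 0.62320/0.0416667 → 14 → o; chars lo.
Extended square: 0.05216/0.00833333 → 6, 0.03986/0.00416667 → 9; chars 69.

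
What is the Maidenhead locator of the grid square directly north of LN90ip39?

Latitude extended square 9; +1 → 10, wraps to 0, carry into subsquare.
Latitude subsquare p = 15; +1 → 16 = q.
The longitude characters are unchanged.

LN90iq30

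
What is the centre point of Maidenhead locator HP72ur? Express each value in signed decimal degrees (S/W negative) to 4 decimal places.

62.7292, -24.2917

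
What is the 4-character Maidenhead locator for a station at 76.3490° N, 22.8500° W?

HQ86

Add 180° to longitude and 90° to latitude: 157.15, 166.35.
Field (20°×10°, letters A–R): 157.15/20 → 7 → H, 166.35/10 → 16 → Q; chars HQ.
Square (2°×1°, digits 0–9): 17.15/2 → 8, 6.35/1 → 6; chars 86.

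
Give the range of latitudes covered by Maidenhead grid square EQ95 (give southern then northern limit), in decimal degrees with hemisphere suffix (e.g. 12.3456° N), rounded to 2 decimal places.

Field E=4, Q=16: +4·20° lon, +16·10° lat → SW at lon -100°, lat 70°.
Square 9, 5: +9·2° lon, +5·1° lat → SW at lon -82°, lat 75°.
Cell spans 2° lon × 1° lat.
south 75.00° N, north 76.00° N.

75.00° N, 76.00° N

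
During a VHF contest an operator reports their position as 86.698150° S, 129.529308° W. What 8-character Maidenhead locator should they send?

Offset from 180°W / 90°S: lon 50.47069°, lat 3.30185°.
Field (20°×10°, letters A–R): lon ⌊50.47069/20⌋ = 2 → C; lat ⌊3.30185/10⌋ = 0 → A.
Square (2°×1°, digits 0–9): lon ⌊10.47069/2⌋ = 5; lat ⌊3.30185/1⌋ = 3.
Subsquare (5′×2.5′, letters a–x): lon ⌊0.47069/0.0833333⌋ = 5 → f; lat ⌊0.30185/0.0416667⌋ = 7 → h.
Extended square (30″×15″, digits 0–9): lon ⌊0.05403/0.00833333⌋ = 6; lat ⌊0.01018/0.00416667⌋ = 2.

CA53fh62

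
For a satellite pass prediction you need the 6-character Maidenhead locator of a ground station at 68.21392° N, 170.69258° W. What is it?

Offset from 180°W / 90°S: lon 9.3074°, lat 158.2139°.
Field: lon ⌊9.3074/20⌋ = 0 → A; lat ⌊158.2139/10⌋ = 15 → P.
Square: lon ⌊9.3074/2⌋ = 4; lat ⌊8.2139/1⌋ = 8.
Subsquare: lon ⌊1.3074/0.0833333⌋ = 15 → p; lat ⌊0.2139/0.0416667⌋ = 5 → f.

AP48pf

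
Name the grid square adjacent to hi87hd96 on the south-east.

HI87id05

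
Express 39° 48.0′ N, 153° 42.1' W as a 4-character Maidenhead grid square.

BM39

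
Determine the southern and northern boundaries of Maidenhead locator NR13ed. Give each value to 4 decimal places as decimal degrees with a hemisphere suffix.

83.1250° N, 83.1667° N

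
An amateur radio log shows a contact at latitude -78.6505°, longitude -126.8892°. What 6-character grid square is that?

CB61ni

Shift to the Maidenhead origin (180°W, 90°S): lon 53.1108, lat 11.3495.
Field (20°×10°, letters A–R): lon ⌊53.1108/20⌋ = 2 → C; lat ⌊11.3495/10⌋ = 1 → B.
Square (2°×1°, digits 0–9): lon ⌊13.1108/2⌋ = 6; lat ⌊1.3495/1⌋ = 1.
Subsquare (5′×2.5′, letters a–x): lon ⌊1.1108/0.0833333⌋ = 13 → n; lat ⌊0.3495/0.0416667⌋ = 8 → i.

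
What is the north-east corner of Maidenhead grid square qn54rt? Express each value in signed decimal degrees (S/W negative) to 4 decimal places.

Field Q=16, N=13: +16·20° lon, +13·10° lat → SW at lon 140°, lat 40°.
Square 5, 4: +5·2° lon, +4·1° lat → SW at lon 150°, lat 44°.
Subsquare r=17, t=19: +17·0.0833333° lon, +19·0.0416667° lat → SW at lon 151.417°, lat 44.7917°.
Cell spans 0.0833333° lon × 0.0416667° lat. NE corner is SW corner plus one full cell.
latitude 44.8333, longitude 151.5000.

44.8333, 151.5000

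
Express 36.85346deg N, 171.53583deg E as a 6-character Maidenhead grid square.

Offset from 180°W / 90°S: lon 351.5358°, lat 126.8535°.
Field: 351.5358/20 → 17 → R, 126.8535/10 → 12 → M; chars RM.
Square: 11.5358/2 → 5, 6.8535/1 → 6; chars 56.
Subsquare: 1.5358/0.0833333 → 18 → s, 0.8535/0.0416667 → 20 → u; chars su.

RM56su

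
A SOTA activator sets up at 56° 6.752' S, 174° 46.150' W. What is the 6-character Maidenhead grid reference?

AD23ov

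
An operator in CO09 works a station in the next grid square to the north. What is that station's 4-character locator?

CP00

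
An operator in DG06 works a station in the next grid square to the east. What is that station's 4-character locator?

DG16

Longitude square 0; +1 → 1.
The latitude characters are unchanged.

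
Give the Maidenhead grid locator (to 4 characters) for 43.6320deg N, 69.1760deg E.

MN43

Add 180° to longitude and 90° to latitude: 249.18, 133.63.
Field (20°×10°, letters A–R): 249.18/20 → 12 → M, 133.63/10 → 13 → N; chars MN.
Square (2°×1°, digits 0–9): 9.18/2 → 4, 3.63/1 → 3; chars 43.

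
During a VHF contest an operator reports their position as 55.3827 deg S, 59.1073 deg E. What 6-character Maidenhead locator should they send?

LD94no

Add 180° to longitude and 90° to latitude: 239.1073, 34.6173.
Field: lon ⌊239.1073/20⌋ = 11 → L; lat ⌊34.6173/10⌋ = 3 → D.
Square: lon ⌊19.1073/2⌋ = 9; lat ⌊4.6173/1⌋ = 4.
Subsquare: lon ⌊1.1073/0.0833333⌋ = 13 → n; lat ⌊0.6173/0.0416667⌋ = 14 → o.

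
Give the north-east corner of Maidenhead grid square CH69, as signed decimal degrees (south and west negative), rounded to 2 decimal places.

Field C=2, H=7: +2·20° lon, +7·10° lat → SW at lon -140°, lat -20°.
Square 6, 9: +6·2° lon, +9·1° lat → SW at lon -128°, lat -11°.
Cell spans 2° lon × 1° lat. NE corner is SW corner plus one full cell.
latitude -10.00, longitude -126.00.

-10.00, -126.00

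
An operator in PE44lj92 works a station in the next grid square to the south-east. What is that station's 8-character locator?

PE44mj01

Longitude extended square 9; +1 → 10, wraps to 0, carry into subsquare.
Longitude subsquare l = 11; +1 → 12 = m.
Latitude extended square 2; −1 → 1.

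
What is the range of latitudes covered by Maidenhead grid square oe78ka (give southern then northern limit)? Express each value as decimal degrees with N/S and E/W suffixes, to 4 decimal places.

Field O=14, E=4: +14·20° lon, +4·10° lat → SW at lon 100°, lat -50°.
Square 7, 8: +7·2° lon, +8·1° lat → SW at lon 114°, lat -42°.
Subsquare k=10, a=0: +10·0.0833333° lon, +0·0.0416667° lat → SW at lon 114.833°, lat -42°.
Cell spans 0.0833333° lon × 0.0416667° lat.
south 42.0000° S, north 41.9583° S.

42.0000° S, 41.9583° S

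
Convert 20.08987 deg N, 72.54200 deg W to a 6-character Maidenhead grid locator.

FL30rc

Shift to the Maidenhead origin (180°W, 90°S): lon 107.4580, lat 110.0899.
Field: lon ⌊107.4580/20⌋ = 5 → F; lat ⌊110.0899/10⌋ = 11 → L.
Square: lon ⌊7.4580/2⌋ = 3; lat ⌊0.0899/1⌋ = 0.
Subsquare: lon ⌊1.4580/0.0833333⌋ = 17 → r; lat ⌊0.0899/0.0416667⌋ = 2 → c.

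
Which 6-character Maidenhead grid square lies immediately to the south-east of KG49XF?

KG59ae

Longitude subsquare x = 23; +1 → 24, wraps to 0 = a, carry into square.
Longitude square 4; +1 → 5.
Latitude subsquare f = 5; −1 → 4 = e.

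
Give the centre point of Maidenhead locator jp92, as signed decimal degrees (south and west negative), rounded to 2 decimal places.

62.50, 19.00

Field J=9, P=15: +9·20° lon, +15·10° lat → SW at lon 0°, lat 60°.
Square 9, 2: +9·2° lon, +2·1° lat → SW at lon 18°, lat 62°.
Cell spans 2° lon × 1° lat. Centre is SW corner plus half of each.
latitude 62.50, longitude 19.00.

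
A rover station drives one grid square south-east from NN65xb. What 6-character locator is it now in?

NN75aa

Longitude subsquare x = 23; +1 → 24, wraps to 0 = a, carry into square.
Longitude square 6; +1 → 7.
Latitude subsquare b = 1; −1 → 0 = a.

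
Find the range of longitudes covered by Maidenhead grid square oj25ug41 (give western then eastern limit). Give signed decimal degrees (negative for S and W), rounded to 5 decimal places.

105.70000, 105.70833

Field O=14, J=9: +14·20° lon, +9·10° lat → SW at lon 100°, lat 0°.
Square 2, 5: +2·2° lon, +5·1° lat → SW at lon 104°, lat 5°.
Subsquare u=20, g=6: +20·0.0833333° lon, +6·0.0416667° lat → SW at lon 105.667°, lat 5.25°.
Extended square 4, 1: +4·0.00833333° lon, +1·0.00416667° lat → SW at lon 105.7°, lat 5.25417°.
Cell spans 0.00833333° lon × 0.00416667° lat.
west 105.70000, east 105.70833.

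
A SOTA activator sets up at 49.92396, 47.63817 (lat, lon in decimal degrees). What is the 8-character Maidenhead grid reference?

Offset from 180°W / 90°S: lon 227.63817°, lat 139.92396°.
Field: lon ⌊227.63817/20⌋ = 11 → L; lat ⌊139.92396/10⌋ = 13 → N.
Square: lon ⌊7.63817/2⌋ = 3; lat ⌊9.92396/1⌋ = 9.
Subsquare: lon ⌊1.63817/0.0833333⌋ = 19 → t; lat ⌊0.92396/0.0416667⌋ = 22 → w.
Extended square: lon ⌊0.05484/0.00833333⌋ = 6; lat ⌊0.00729/0.00416667⌋ = 1.

LN39tw61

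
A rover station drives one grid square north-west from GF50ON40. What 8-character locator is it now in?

GF50on31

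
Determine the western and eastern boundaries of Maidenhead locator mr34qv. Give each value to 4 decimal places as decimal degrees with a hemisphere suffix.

Field M=12, R=17: +12·20° lon, +17·10° lat → SW at lon 60°, lat 80°.
Square 3, 4: +3·2° lon, +4·1° lat → SW at lon 66°, lat 84°.
Subsquare q=16, v=21: +16·0.0833333° lon, +21·0.0416667° lat → SW at lon 67.3333°, lat 84.875°.
Cell spans 0.0833333° lon × 0.0416667° lat.
west 67.3333° E, east 67.4167° E.

67.3333° E, 67.4167° E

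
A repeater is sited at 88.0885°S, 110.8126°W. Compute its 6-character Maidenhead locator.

Offset from 180°W / 90°S: lon 69.1874°, lat 1.9115°.
Field (20°×10°, letters A–R): 69.1874/20 → 3 → D, 1.9115/10 → 0 → A; chars DA.
Square (2°×1°, digits 0–9): 9.1874/2 → 4, 1.9115/1 → 1; chars 41.
Subsquare (5′×2.5′, letters a–x): 1.1874/0.0833333 → 14 → o, 0.9115/0.0416667 → 21 → v; chars ov.

DA41ov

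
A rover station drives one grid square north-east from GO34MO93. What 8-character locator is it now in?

GO34no04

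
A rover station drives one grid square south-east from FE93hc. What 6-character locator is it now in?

Longitude subsquare h = 7; +1 → 8 = i.
Latitude subsquare c = 2; −1 → 1 = b.

FE93ib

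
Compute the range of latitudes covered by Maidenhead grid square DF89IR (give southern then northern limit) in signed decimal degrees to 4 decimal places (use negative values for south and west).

-30.2917, -30.2500

Field D=3, F=5: +3·20° lon, +5·10° lat → SW at lon -120°, lat -40°.
Square 8, 9: +8·2° lon, +9·1° lat → SW at lon -104°, lat -31°.
Subsquare i=8, r=17: +8·0.0833333° lon, +17·0.0416667° lat → SW at lon -103.333°, lat -30.2917°.
Cell spans 0.0833333° lon × 0.0416667° lat.
south -30.2917, north -30.2500.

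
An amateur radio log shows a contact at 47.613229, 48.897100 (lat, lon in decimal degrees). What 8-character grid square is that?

Offset from 180°W / 90°S: lon 228.89710°, lat 137.61323°.
Field: lon ⌊228.89710/20⌋ = 11 → L; lat ⌊137.61323/10⌋ = 13 → N.
Square: lon ⌊8.89710/2⌋ = 4; lat ⌊7.61323/1⌋ = 7.
Subsquare: lon ⌊0.89710/0.0833333⌋ = 10 → k; lat ⌊0.61323/0.0416667⌋ = 14 → o.
Extended square: lon ⌊0.06377/0.00833333⌋ = 7; lat ⌊0.02990/0.00416667⌋ = 7.

LN47ko77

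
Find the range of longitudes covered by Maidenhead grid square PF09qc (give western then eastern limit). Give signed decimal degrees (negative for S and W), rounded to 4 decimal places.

121.3333, 121.4167

Field P=15, F=5: +15·20° lon, +5·10° lat → SW at lon 120°, lat -40°.
Square 0, 9: +0·2° lon, +9·1° lat → SW at lon 120°, lat -31°.
Subsquare q=16, c=2: +16·0.0833333° lon, +2·0.0416667° lat → SW at lon 121.333°, lat -30.9167°.
Cell spans 0.0833333° lon × 0.0416667° lat.
west 121.3333, east 121.4167.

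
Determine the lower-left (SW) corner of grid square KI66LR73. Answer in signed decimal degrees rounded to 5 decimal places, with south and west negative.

Field K=10, I=8: +10·20° lon, +8·10° lat → SW at lon 20°, lat -10°.
Square 6, 6: +6·2° lon, +6·1° lat → SW at lon 32°, lat -4°.
Subsquare l=11, r=17: +11·0.0833333° lon, +17·0.0416667° lat → SW at lon 32.9167°, lat -3.29167°.
Extended square 7, 3: +7·0.00833333° lon, +3·0.00416667° lat → SW at lon 32.975°, lat -3.27917°.
latitude -3.27917, longitude 32.97500.

-3.27917, 32.97500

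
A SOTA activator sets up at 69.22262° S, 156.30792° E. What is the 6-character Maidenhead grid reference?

QC80ds

Add 180° to longitude and 90° to latitude: 336.3079, 20.7774.
Field: 336.3079/20 → 16 → Q, 20.7774/10 → 2 → C; chars QC.
Square: 16.3079/2 → 8, 0.7774/1 → 0; chars 80.
Subsquare: 0.3079/0.0833333 → 3 → d, 0.7774/0.0416667 → 18 → s; chars ds.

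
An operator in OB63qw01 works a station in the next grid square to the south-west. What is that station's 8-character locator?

Longitude extended square 0; −1 → -1, wraps to 9, carry into subsquare.
Longitude subsquare q = 16; −1 → 15 = p.
Latitude extended square 1; −1 → 0.

OB63pw90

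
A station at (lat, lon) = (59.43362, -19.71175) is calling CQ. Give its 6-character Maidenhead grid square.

Offset from 180°W / 90°S: lon 160.2883°, lat 149.4336°.
Field (20°×10°, letters A–R): 160.2883/20 → 8 → I, 149.4336/10 → 14 → O; chars IO.
Square (2°×1°, digits 0–9): 0.2883/2 → 0, 9.4336/1 → 9; chars 09.
Subsquare (5′×2.5′, letters a–x): 0.2883/0.0833333 → 3 → d, 0.4336/0.0416667 → 10 → k; chars dk.

IO09dk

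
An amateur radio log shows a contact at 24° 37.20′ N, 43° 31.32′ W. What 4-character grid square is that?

Shift to the Maidenhead origin (180°W, 90°S): lon 136.48, lat 114.62.
Field: 136.48/20 → 6 → G, 114.62/10 → 11 → L; chars GL.
Square: 16.48/2 → 8, 4.62/1 → 4; chars 84.

GL84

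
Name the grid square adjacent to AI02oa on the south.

AI01ox

Latitude subsquare a = 0; −1 → -1, wraps to 23 = x, carry into square.
Latitude square 2; −1 → 1.
The longitude characters are unchanged.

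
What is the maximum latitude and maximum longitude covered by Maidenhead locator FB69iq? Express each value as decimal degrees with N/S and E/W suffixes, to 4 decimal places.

Field F=5, B=1: +5·20° lon, +1·10° lat → SW at lon -80°, lat -80°.
Square 6, 9: +6·2° lon, +9·1° lat → SW at lon -68°, lat -71°.
Subsquare i=8, q=16: +8·0.0833333° lon, +16·0.0416667° lat → SW at lon -67.3333°, lat -70.3333°.
Cell spans 0.0833333° lon × 0.0416667° lat. NE corner is SW corner plus one full cell.
latitude 70.2917° S, longitude 67.2500° W.

70.2917° S, 67.2500° W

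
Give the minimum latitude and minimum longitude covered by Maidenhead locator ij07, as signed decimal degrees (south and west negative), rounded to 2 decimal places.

Field I=8, J=9: +8·20° lon, +9·10° lat → SW at lon -20°, lat 0°.
Square 0, 7: +0·2° lon, +7·1° lat → SW at lon -20°, lat 7°.
latitude 7.00, longitude -20.00.

7.00, -20.00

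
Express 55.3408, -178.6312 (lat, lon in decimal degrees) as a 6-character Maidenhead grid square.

AO05qi

Shift to the Maidenhead origin (180°W, 90°S): lon 1.3688, lat 145.3408.
Field: 1.3688/20 → 0 → A, 145.3408/10 → 14 → O; chars AO.
Square: 1.3688/2 → 0, 5.3408/1 → 5; chars 05.
Subsquare: 1.3688/0.0833333 → 16 → q, 0.3408/0.0416667 → 8 → i; chars qi.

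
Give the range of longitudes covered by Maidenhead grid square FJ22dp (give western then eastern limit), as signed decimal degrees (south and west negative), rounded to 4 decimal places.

-75.7500, -75.6667

Field F=5, J=9: +5·20° lon, +9·10° lat → SW at lon -80°, lat 0°.
Square 2, 2: +2·2° lon, +2·1° lat → SW at lon -76°, lat 2°.
Subsquare d=3, p=15: +3·0.0833333° lon, +15·0.0416667° lat → SW at lon -75.75°, lat 2.625°.
Cell spans 0.0833333° lon × 0.0416667° lat.
west -75.7500, east -75.6667.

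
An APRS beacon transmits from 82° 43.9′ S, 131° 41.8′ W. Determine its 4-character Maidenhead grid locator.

CA47

Offset from 180°W / 90°S: lon 48.30°, lat 7.27°.
Field (20°×10°, letters A–R): lon ⌊48.30/20⌋ = 2 → C; lat ⌊7.27/10⌋ = 0 → A.
Square (2°×1°, digits 0–9): lon ⌊8.30/2⌋ = 4; lat ⌊7.27/1⌋ = 7.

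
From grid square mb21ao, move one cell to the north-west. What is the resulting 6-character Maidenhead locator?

Longitude subsquare a = 0; −1 → -1, wraps to 23 = x, carry into square.
Longitude square 2; −1 → 1.
Latitude subsquare o = 14; +1 → 15 = p.

MB11xp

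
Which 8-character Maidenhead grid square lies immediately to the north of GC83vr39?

Latitude extended square 9; +1 → 10, wraps to 0, carry into subsquare.
Latitude subsquare r = 17; +1 → 18 = s.
The longitude characters are unchanged.

GC83vs30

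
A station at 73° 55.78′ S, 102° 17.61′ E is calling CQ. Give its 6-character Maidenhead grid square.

OB16db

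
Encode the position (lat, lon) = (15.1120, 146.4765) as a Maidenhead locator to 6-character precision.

Add 180° to longitude and 90° to latitude: 326.4765, 105.1120.
Field: 326.4765/20 → 16 → Q, 105.1120/10 → 10 → K; chars QK.
Square: 6.4765/2 → 3, 5.1120/1 → 5; chars 35.
Subsquare: 0.4765/0.0833333 → 5 → f, 0.1120/0.0416667 → 2 → c; chars fc.

QK35fc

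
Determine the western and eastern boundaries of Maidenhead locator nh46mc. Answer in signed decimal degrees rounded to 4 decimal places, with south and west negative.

89.0000, 89.0833

Field N=13, H=7: +13·20° lon, +7·10° lat → SW at lon 80°, lat -20°.
Square 4, 6: +4·2° lon, +6·1° lat → SW at lon 88°, lat -14°.
Subsquare m=12, c=2: +12·0.0833333° lon, +2·0.0416667° lat → SW at lon 89°, lat -13.9167°.
Cell spans 0.0833333° lon × 0.0416667° lat.
west 89.0000, east 89.0833.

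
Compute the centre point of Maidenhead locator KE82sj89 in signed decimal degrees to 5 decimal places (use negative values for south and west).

Field K=10, E=4: +10·20° lon, +4·10° lat → SW at lon 20°, lat -50°.
Square 8, 2: +8·2° lon, +2·1° lat → SW at lon 36°, lat -48°.
Subsquare s=18, j=9: +18·0.0833333° lon, +9·0.0416667° lat → SW at lon 37.5°, lat -47.625°.
Extended square 8, 9: +8·0.00833333° lon, +9·0.00416667° lat → SW at lon 37.5667°, lat -47.5875°.
Cell spans 0.00833333° lon × 0.00416667° lat. Centre is SW corner plus half of each.
latitude -47.58542, longitude 37.57083.

-47.58542, 37.57083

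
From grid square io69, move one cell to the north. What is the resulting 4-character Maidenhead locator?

IP60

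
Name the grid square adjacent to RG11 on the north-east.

RG22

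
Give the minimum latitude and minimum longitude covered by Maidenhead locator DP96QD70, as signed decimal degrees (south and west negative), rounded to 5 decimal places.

66.12500, -100.60833

Field D=3, P=15: +3·20° lon, +15·10° lat → SW at lon -120°, lat 60°.
Square 9, 6: +9·2° lon, +6·1° lat → SW at lon -102°, lat 66°.
Subsquare q=16, d=3: +16·0.0833333° lon, +3·0.0416667° lat → SW at lon -100.667°, lat 66.125°.
Extended square 7, 0: +7·0.00833333° lon, +0·0.00416667° lat → SW at lon -100.608°, lat 66.125°.
latitude 66.12500, longitude -100.60833.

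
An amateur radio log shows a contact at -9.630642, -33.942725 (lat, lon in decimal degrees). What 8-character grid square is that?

HI30ai68

Offset from 180°W / 90°S: lon 146.05728°, lat 80.36936°.
Field: 146.05728/20 → 7 → H, 80.36936/10 → 8 → I; chars HI.
Square: 6.05728/2 → 3, 0.36936/1 → 0; chars 30.
Subsquare: 0.05728/0.0833333 → 0 → a, 0.36936/0.0416667 → 8 → i; chars ai.
Extended square: 0.05728/0.00833333 → 6, 0.03602/0.00416667 → 8; chars 68.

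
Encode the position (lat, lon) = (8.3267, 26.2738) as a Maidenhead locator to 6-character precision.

KJ38dh

Offset from 180°W / 90°S: lon 206.2738°, lat 98.3267°.
Field: 206.2738/20 → 10 → K, 98.3267/10 → 9 → J; chars KJ.
Square: 6.2738/2 → 3, 8.3267/1 → 8; chars 38.
Subsquare: 0.2738/0.0833333 → 3 → d, 0.3267/0.0416667 → 7 → h; chars dh.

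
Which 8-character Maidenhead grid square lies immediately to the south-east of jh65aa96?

Longitude extended square 9; +1 → 10, wraps to 0, carry into subsquare.
Longitude subsquare a = 0; +1 → 1 = b.
Latitude extended square 6; −1 → 5.

JH65ba05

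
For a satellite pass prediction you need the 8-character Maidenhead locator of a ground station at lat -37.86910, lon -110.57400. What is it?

Add 180° to longitude and 90° to latitude: 69.42600, 52.13090.
Field (20°×10°, letters A–R): 69.42600/20 → 3 → D, 52.13090/10 → 5 → F; chars DF.
Square (2°×1°, digits 0–9): 9.42600/2 → 4, 2.13090/1 → 2; chars 42.
Subsquare (5′×2.5′, letters a–x): 1.42600/0.0833333 → 17 → r, 0.13090/0.0416667 → 3 → d; chars rd.
Extended square (30″×15″, digits 0–9): 0.00933/0.00833333 → 1, 0.00590/0.00416667 → 1; chars 11.

DF42rd11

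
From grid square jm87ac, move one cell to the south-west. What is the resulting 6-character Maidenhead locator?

Longitude subsquare a = 0; −1 → -1, wraps to 23 = x, carry into square.
Longitude square 8; −1 → 7.
Latitude subsquare c = 2; −1 → 1 = b.

JM77xb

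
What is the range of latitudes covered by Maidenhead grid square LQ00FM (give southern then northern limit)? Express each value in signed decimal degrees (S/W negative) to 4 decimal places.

70.5000, 70.5417

Field L=11, Q=16: +11·20° lon, +16·10° lat → SW at lon 40°, lat 70°.
Square 0, 0: +0·2° lon, +0·1° lat → SW at lon 40°, lat 70°.
Subsquare f=5, m=12: +5·0.0833333° lon, +12·0.0416667° lat → SW at lon 40.4167°, lat 70.5°.
Cell spans 0.0833333° lon × 0.0416667° lat.
south 70.5000, north 70.5417.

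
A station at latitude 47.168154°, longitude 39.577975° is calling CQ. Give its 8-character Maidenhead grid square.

KN97se90

Shift to the Maidenhead origin (180°W, 90°S): lon 219.57798, lat 137.16815.
Field: 219.57798/20 → 10 → K, 137.16815/10 → 13 → N; chars KN.
Square: 19.57798/2 → 9, 7.16815/1 → 7; chars 97.
Subsquare: 1.57798/0.0833333 → 18 → s, 0.16815/0.0416667 → 4 → e; chars se.
Extended square: 0.07798/0.00833333 → 9, 0.00149/0.00416667 → 0; chars 90.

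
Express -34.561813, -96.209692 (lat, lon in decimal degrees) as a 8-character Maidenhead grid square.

Shift to the Maidenhead origin (180°W, 90°S): lon 83.79031, lat 55.43819.
Field (20°×10°, letters A–R): 83.79031/20 → 4 → E, 55.43819/10 → 5 → F; chars EF.
Square (2°×1°, digits 0–9): 3.79031/2 → 1, 5.43819/1 → 5; chars 15.
Subsquare (5′×2.5′, letters a–x): 1.79031/0.0833333 → 21 → v, 0.43819/0.0416667 → 10 → k; chars vk.
Extended square (30″×15″, digits 0–9): 0.04031/0.00833333 → 4, 0.02152/0.00416667 → 5; chars 45.

EF15vk45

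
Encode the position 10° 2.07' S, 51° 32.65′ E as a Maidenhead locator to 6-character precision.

LH59sx

Add 180° to longitude and 90° to latitude: 231.5442, 79.9655.
Field (20°×10°, letters A–R): 231.5442/20 → 11 → L, 79.9655/10 → 7 → H; chars LH.
Square (2°×1°, digits 0–9): 11.5442/2 → 5, 9.9655/1 → 9; chars 59.
Subsquare (5′×2.5′, letters a–x): 1.5442/0.0833333 → 18 → s, 0.9655/0.0416667 → 23 → x; chars sx.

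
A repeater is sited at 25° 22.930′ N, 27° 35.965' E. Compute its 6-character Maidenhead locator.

Add 180° to longitude and 90° to latitude: 207.5994, 115.3822.
Field (20°×10°, letters A–R): 207.5994/20 → 10 → K, 115.3822/10 → 11 → L; chars KL.
Square (2°×1°, digits 0–9): 7.5994/2 → 3, 5.3822/1 → 5; chars 35.
Subsquare (5′×2.5′, letters a–x): 1.5994/0.0833333 → 19 → t, 0.3822/0.0416667 → 9 → j; chars tj.

KL35tj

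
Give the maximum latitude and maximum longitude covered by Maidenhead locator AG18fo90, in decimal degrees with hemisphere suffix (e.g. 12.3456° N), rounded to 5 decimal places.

Field A=0, G=6: +0·20° lon, +6·10° lat → SW at lon -180°, lat -30°.
Square 1, 8: +1·2° lon, +8·1° lat → SW at lon -178°, lat -22°.
Subsquare f=5, o=14: +5·0.0833333° lon, +14·0.0416667° lat → SW at lon -177.583°, lat -21.4167°.
Extended square 9, 0: +9·0.00833333° lon, +0·0.00416667° lat → SW at lon -177.508°, lat -21.4167°.
Cell spans 0.00833333° lon × 0.00416667° lat. NE corner is SW corner plus one full cell.
latitude 21.41250° S, longitude 177.50000° W.

21.41250° S, 177.50000° W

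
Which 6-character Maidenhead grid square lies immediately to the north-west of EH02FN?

Longitude subsquare f = 5; −1 → 4 = e.
Latitude subsquare n = 13; +1 → 14 = o.

EH02eo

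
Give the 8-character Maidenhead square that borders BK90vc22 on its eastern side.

BK90vc32

Longitude extended square 2; +1 → 3.
The latitude characters are unchanged.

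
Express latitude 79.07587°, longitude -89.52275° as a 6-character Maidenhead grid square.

EQ59fb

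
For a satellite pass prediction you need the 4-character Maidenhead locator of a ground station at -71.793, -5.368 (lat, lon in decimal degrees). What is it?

IB78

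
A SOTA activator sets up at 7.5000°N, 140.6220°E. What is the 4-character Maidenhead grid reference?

QJ07

Add 180° to longitude and 90° to latitude: 320.62, 97.50.
Field: 320.62/20 → 16 → Q, 97.50/10 → 9 → J; chars QJ.
Square: 0.62/2 → 0, 7.50/1 → 7; chars 07.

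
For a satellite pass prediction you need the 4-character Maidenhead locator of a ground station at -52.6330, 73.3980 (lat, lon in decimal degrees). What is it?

MD67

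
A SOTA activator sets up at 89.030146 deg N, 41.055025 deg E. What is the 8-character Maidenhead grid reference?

LR09ma67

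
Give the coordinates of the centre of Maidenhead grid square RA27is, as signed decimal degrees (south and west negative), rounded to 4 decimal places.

-82.2292, 164.7083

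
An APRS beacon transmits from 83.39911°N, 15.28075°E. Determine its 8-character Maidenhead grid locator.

Add 180° to longitude and 90° to latitude: 195.28075, 173.39911.
Field (20°×10°, letters A–R): 195.28075/20 → 9 → J, 173.39911/10 → 17 → R; chars JR.
Square (2°×1°, digits 0–9): 15.28075/2 → 7, 3.39911/1 → 3; chars 73.
Subsquare (5′×2.5′, letters a–x): 1.28075/0.0833333 → 15 → p, 0.39911/0.0416667 → 9 → j; chars pj.
Extended square (30″×15″, digits 0–9): 0.03075/0.00833333 → 3, 0.02411/0.00416667 → 5; chars 35.

JR73pj35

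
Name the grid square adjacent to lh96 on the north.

LH97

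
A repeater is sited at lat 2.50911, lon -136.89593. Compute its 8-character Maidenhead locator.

Shift to the Maidenhead origin (180°W, 90°S): lon 43.10407, lat 92.50911.
Field: 43.10407/20 → 2 → C, 92.50911/10 → 9 → J; chars CJ.
Square: 3.10407/2 → 1, 2.50911/1 → 2; chars 12.
Subsquare: 1.10407/0.0833333 → 13 → n, 0.50911/0.0416667 → 12 → m; chars nm.
Extended square: 0.02074/0.00833333 → 2, 0.00911/0.00416667 → 2; chars 22.

CJ12nm22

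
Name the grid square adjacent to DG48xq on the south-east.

DG58ap

Longitude subsquare x = 23; +1 → 24, wraps to 0 = a, carry into square.
Longitude square 4; +1 → 5.
Latitude subsquare q = 16; −1 → 15 = p.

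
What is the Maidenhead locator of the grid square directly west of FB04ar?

Longitude subsquare a = 0; −1 → -1, wraps to 23 = x, carry into square.
Longitude square 0; −1 → -1, wraps to 9, carry into field.
Longitude field F = 5; −1 → 4 = E.
The latitude characters are unchanged.

EB94xr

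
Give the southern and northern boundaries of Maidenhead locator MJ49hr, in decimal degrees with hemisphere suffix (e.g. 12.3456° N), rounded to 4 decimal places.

9.7083° N, 9.7500° N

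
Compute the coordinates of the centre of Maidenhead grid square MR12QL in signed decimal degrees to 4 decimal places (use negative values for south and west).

82.4792, 63.3750

Field M=12, R=17: +12·20° lon, +17·10° lat → SW at lon 60°, lat 80°.
Square 1, 2: +1·2° lon, +2·1° lat → SW at lon 62°, lat 82°.
Subsquare q=16, l=11: +16·0.0833333° lon, +11·0.0416667° lat → SW at lon 63.3333°, lat 82.4583°.
Cell spans 0.0833333° lon × 0.0416667° lat. Centre is SW corner plus half of each.
latitude 82.4792, longitude 63.3750.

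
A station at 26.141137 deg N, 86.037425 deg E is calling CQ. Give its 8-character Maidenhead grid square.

Add 180° to longitude and 90° to latitude: 266.03742, 116.14114.
Field: 266.03742/20 → 13 → N, 116.14114/10 → 11 → L; chars NL.
Square: 6.03742/2 → 3, 6.14114/1 → 6; chars 36.
Subsquare: 0.03742/0.0833333 → 0 → a, 0.14114/0.0416667 → 3 → d; chars ad.
Extended square: 0.03742/0.00833333 → 4, 0.01614/0.00416667 → 3; chars 43.

NL36ad43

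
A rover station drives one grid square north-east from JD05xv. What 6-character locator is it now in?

JD15aw

Longitude subsquare x = 23; +1 → 24, wraps to 0 = a, carry into square.
Longitude square 0; +1 → 1.
Latitude subsquare v = 21; +1 → 22 = w.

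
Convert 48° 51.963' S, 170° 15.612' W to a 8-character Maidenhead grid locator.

AE41ud82

Shift to the Maidenhead origin (180°W, 90°S): lon 9.73980, lat 41.13395.
Field (20°×10°, letters A–R): lon ⌊9.73980/20⌋ = 0 → A; lat ⌊41.13395/10⌋ = 4 → E.
Square (2°×1°, digits 0–9): lon ⌊9.73980/2⌋ = 4; lat ⌊1.13395/1⌋ = 1.
Subsquare (5′×2.5′, letters a–x): lon ⌊1.73980/0.0833333⌋ = 20 → u; lat ⌊0.13395/0.0416667⌋ = 3 → d.
Extended square (30″×15″, digits 0–9): lon ⌊0.07313/0.00833333⌋ = 8; lat ⌊0.00895/0.00416667⌋ = 2.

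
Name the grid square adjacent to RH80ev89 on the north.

Latitude extended square 9; +1 → 10, wraps to 0, carry into subsquare.
Latitude subsquare v = 21; +1 → 22 = w.
The longitude characters are unchanged.

RH80ew80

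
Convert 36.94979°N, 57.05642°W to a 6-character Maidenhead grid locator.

Add 180° to longitude and 90° to latitude: 122.9436, 126.9498.
Field (20°×10°, letters A–R): 122.9436/20 → 6 → G, 126.9498/10 → 12 → M; chars GM.
Square (2°×1°, digits 0–9): 2.9436/2 → 1, 6.9498/1 → 6; chars 16.
Subsquare (5′×2.5′, letters a–x): 0.9436/0.0833333 → 11 → l, 0.9498/0.0416667 → 22 → w; chars lw.

GM16lw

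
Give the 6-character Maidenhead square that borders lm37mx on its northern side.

LM38ma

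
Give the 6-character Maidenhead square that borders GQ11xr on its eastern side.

GQ21ar

Longitude subsquare x = 23; +1 → 24, wraps to 0 = a, carry into square.
Longitude square 1; +1 → 2.
The latitude characters are unchanged.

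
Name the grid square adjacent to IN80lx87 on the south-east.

IN80lx96

Longitude extended square 8; +1 → 9.
Latitude extended square 7; −1 → 6.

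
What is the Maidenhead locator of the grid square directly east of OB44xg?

Longitude subsquare x = 23; +1 → 24, wraps to 0 = a, carry into square.
Longitude square 4; +1 → 5.
The latitude characters are unchanged.

OB54ag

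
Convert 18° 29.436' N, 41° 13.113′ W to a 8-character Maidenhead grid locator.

Shift to the Maidenhead origin (180°W, 90°S): lon 138.78145, lat 108.49060.
Field: 138.78145/20 → 6 → G, 108.49060/10 → 10 → K; chars GK.
Square: 18.78145/2 → 9, 8.49060/1 → 8; chars 98.
Subsquare: 0.78145/0.0833333 → 9 → j, 0.49060/0.0416667 → 11 → l; chars jl.
Extended square: 0.03145/0.00833333 → 3, 0.03227/0.00416667 → 7; chars 37.

GK98jl37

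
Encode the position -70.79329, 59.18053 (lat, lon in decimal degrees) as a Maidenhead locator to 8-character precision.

Add 180° to longitude and 90° to latitude: 239.18053, 19.20671.
Field: 239.18053/20 → 11 → L, 19.20671/10 → 1 → B; chars LB.
Square: 19.18053/2 → 9, 9.20671/1 → 9; chars 99.
Subsquare: 1.18053/0.0833333 → 14 → o, 0.20671/0.0416667 → 4 → e; chars oe.
Extended square: 0.01386/0.00833333 → 1, 0.04004/0.00416667 → 9; chars 19.

LB99oe19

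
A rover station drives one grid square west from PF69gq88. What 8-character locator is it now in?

PF69gq78

Longitude extended square 8; −1 → 7.
The latitude characters are unchanged.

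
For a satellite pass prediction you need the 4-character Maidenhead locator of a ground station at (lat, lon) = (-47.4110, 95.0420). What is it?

NE72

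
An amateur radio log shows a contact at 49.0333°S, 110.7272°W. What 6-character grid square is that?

Offset from 180°W / 90°S: lon 69.2728°, lat 40.9667°.
Field: 69.2728/20 → 3 → D, 40.9667/10 → 4 → E; chars DE.
Square: 9.2728/2 → 4, 0.9667/1 → 0; chars 40.
Subsquare: 1.2728/0.0833333 → 15 → p, 0.9667/0.0416667 → 23 → x; chars px.

DE40px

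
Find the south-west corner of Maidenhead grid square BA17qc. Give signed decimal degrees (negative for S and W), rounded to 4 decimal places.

Field B=1, A=0: +1·20° lon, +0·10° lat → SW at lon -160°, lat -90°.
Square 1, 7: +1·2° lon, +7·1° lat → SW at lon -158°, lat -83°.
Subsquare q=16, c=2: +16·0.0833333° lon, +2·0.0416667° lat → SW at lon -156.667°, lat -82.9167°.
latitude -82.9167, longitude -156.6667.

-82.9167, -156.6667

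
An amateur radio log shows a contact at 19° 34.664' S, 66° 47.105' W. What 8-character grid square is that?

Add 180° to longitude and 90° to latitude: 113.21492, 70.42227.
Field: 113.21492/20 → 5 → F, 70.42227/10 → 7 → H; chars FH.
Square: 13.21492/2 → 6, 0.42227/1 → 0; chars 60.
Subsquare: 1.21492/0.0833333 → 14 → o, 0.42227/0.0416667 → 10 → k; chars ok.
Extended square: 0.04825/0.00833333 → 5, 0.00560/0.00416667 → 1; chars 51.

FH60ok51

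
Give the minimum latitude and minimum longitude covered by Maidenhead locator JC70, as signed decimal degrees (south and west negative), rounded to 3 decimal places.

Field J=9, C=2: +9·20° lon, +2·10° lat → SW at lon 0°, lat -70°.
Square 7, 0: +7·2° lon, +0·1° lat → SW at lon 14°, lat -70°.
latitude -70.000, longitude 14.000.

-70.000, 14.000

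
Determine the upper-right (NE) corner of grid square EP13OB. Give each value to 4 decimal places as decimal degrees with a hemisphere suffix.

Field E=4, P=15: +4·20° lon, +15·10° lat → SW at lon -100°, lat 60°.
Square 1, 3: +1·2° lon, +3·1° lat → SW at lon -98°, lat 63°.
Subsquare o=14, b=1: +14·0.0833333° lon, +1·0.0416667° lat → SW at lon -96.8333°, lat 63.0417°.
Cell spans 0.0833333° lon × 0.0416667° lat. NE corner is SW corner plus one full cell.
latitude 63.0833° N, longitude 96.7500° W.

63.0833° N, 96.7500° W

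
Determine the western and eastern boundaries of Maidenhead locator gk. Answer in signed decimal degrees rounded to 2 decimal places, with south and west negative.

Field G=6, K=10: +6·20° lon, +10·10° lat → SW at lon -60°, lat 10°.
Cell spans 20° lon × 10° lat.
west -60.00, east -40.00.

-60.00, -40.00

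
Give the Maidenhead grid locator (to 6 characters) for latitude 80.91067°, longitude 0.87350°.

Add 180° to longitude and 90° to latitude: 180.8735, 170.9107.
Field: lon ⌊180.8735/20⌋ = 9 → J; lat ⌊170.9107/10⌋ = 17 → R.
Square: lon ⌊0.8735/2⌋ = 0; lat ⌊0.9107/1⌋ = 0.
Subsquare: lon ⌊0.8735/0.0833333⌋ = 10 → k; lat ⌊0.9107/0.0416667⌋ = 21 → v.

JR00kv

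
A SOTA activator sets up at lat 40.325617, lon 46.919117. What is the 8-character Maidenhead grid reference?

LN30lh08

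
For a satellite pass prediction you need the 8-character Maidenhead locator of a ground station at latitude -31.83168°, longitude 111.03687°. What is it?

OF58me40

Add 180° to longitude and 90° to latitude: 291.03687, 58.16832.
Field (20°×10°, letters A–R): lon ⌊291.03687/20⌋ = 14 → O; lat ⌊58.16832/10⌋ = 5 → F.
Square (2°×1°, digits 0–9): lon ⌊11.03687/2⌋ = 5; lat ⌊8.16832/1⌋ = 8.
Subsquare (5′×2.5′, letters a–x): lon ⌊1.03687/0.0833333⌋ = 12 → m; lat ⌊0.16832/0.0416667⌋ = 4 → e.
Extended square (30″×15″, digits 0–9): lon ⌊0.03687/0.00833333⌋ = 4; lat ⌊0.00165/0.00416667⌋ = 0.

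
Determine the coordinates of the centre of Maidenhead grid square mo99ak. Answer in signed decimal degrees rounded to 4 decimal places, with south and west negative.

Field M=12, O=14: +12·20° lon, +14·10° lat → SW at lon 60°, lat 50°.
Square 9, 9: +9·2° lon, +9·1° lat → SW at lon 78°, lat 59°.
Subsquare a=0, k=10: +0·0.0833333° lon, +10·0.0416667° lat → SW at lon 78°, lat 59.4167°.
Cell spans 0.0833333° lon × 0.0416667° lat. Centre is SW corner plus half of each.
latitude 59.4375, longitude 78.0417.

59.4375, 78.0417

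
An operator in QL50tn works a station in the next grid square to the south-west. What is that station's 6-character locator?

QL50sm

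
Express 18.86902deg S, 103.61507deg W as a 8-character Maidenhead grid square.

Shift to the Maidenhead origin (180°W, 90°S): lon 76.38493, lat 71.13098.
Field (20°×10°, letters A–R): lon ⌊76.38493/20⌋ = 3 → D; lat ⌊71.13098/10⌋ = 7 → H.
Square (2°×1°, digits 0–9): lon ⌊16.38493/2⌋ = 8; lat ⌊1.13098/1⌋ = 1.
Subsquare (5′×2.5′, letters a–x): lon ⌊0.38493/0.0833333⌋ = 4 → e; lat ⌊0.13098/0.0416667⌋ = 3 → d.
Extended square (30″×15″, digits 0–9): lon ⌊0.05160/0.00833333⌋ = 6; lat ⌊0.00598/0.00416667⌋ = 1.

DH81ed61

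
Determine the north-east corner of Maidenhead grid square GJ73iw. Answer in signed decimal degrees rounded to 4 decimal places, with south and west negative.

Field G=6, J=9: +6·20° lon, +9·10° lat → SW at lon -60°, lat 0°.
Square 7, 3: +7·2° lon, +3·1° lat → SW at lon -46°, lat 3°.
Subsquare i=8, w=22: +8·0.0833333° lon, +22·0.0416667° lat → SW at lon -45.3333°, lat 3.91667°.
Cell spans 0.0833333° lon × 0.0416667° lat. NE corner is SW corner plus one full cell.
latitude 3.9583, longitude -45.2500.

3.9583, -45.2500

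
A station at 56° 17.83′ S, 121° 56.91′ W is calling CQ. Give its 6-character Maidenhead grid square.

CD93aq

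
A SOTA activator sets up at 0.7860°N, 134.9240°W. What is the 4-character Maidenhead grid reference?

CJ20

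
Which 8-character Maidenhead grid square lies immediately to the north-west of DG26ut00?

DG26tt91

Longitude extended square 0; −1 → -1, wraps to 9, carry into subsquare.
Longitude subsquare u = 20; −1 → 19 = t.
Latitude extended square 0; +1 → 1.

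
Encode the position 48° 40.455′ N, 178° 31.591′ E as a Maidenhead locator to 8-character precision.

RN98gq31

Offset from 180°W / 90°S: lon 358.52652°, lat 138.67425°.
Field: 358.52652/20 → 17 → R, 138.67425/10 → 13 → N; chars RN.
Square: 18.52652/2 → 9, 8.67425/1 → 8; chars 98.
Subsquare: 0.52652/0.0833333 → 6 → g, 0.67425/0.0416667 → 16 → q; chars gq.
Extended square: 0.02652/0.00833333 → 3, 0.00758/0.00416667 → 1; chars 31.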